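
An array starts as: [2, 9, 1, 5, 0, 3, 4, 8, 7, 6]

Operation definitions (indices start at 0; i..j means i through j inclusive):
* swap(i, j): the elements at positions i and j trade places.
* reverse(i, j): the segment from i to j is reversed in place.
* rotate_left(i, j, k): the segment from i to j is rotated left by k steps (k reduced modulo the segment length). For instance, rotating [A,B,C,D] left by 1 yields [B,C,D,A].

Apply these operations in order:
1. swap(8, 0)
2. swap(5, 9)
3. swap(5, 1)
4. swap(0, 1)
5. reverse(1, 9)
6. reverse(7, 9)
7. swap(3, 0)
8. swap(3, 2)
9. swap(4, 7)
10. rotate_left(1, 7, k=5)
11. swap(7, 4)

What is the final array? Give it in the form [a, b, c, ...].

Answer: [8, 0, 4, 3, 9, 2, 7, 6, 1, 5]

Derivation:
After 1 (swap(8, 0)): [7, 9, 1, 5, 0, 3, 4, 8, 2, 6]
After 2 (swap(5, 9)): [7, 9, 1, 5, 0, 6, 4, 8, 2, 3]
After 3 (swap(5, 1)): [7, 6, 1, 5, 0, 9, 4, 8, 2, 3]
After 4 (swap(0, 1)): [6, 7, 1, 5, 0, 9, 4, 8, 2, 3]
After 5 (reverse(1, 9)): [6, 3, 2, 8, 4, 9, 0, 5, 1, 7]
After 6 (reverse(7, 9)): [6, 3, 2, 8, 4, 9, 0, 7, 1, 5]
After 7 (swap(3, 0)): [8, 3, 2, 6, 4, 9, 0, 7, 1, 5]
After 8 (swap(3, 2)): [8, 3, 6, 2, 4, 9, 0, 7, 1, 5]
After 9 (swap(4, 7)): [8, 3, 6, 2, 7, 9, 0, 4, 1, 5]
After 10 (rotate_left(1, 7, k=5)): [8, 0, 4, 3, 6, 2, 7, 9, 1, 5]
After 11 (swap(7, 4)): [8, 0, 4, 3, 9, 2, 7, 6, 1, 5]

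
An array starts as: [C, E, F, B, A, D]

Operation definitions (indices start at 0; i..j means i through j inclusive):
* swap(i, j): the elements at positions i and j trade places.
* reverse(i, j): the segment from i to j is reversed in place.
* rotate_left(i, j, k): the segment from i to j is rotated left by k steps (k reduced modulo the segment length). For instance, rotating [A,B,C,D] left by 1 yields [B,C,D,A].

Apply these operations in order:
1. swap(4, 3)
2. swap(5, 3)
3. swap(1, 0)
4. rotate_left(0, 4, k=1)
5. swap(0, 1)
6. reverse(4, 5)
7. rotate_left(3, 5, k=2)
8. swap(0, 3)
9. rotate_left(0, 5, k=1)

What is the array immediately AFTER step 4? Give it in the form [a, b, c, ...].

After 1 (swap(4, 3)): [C, E, F, A, B, D]
After 2 (swap(5, 3)): [C, E, F, D, B, A]
After 3 (swap(1, 0)): [E, C, F, D, B, A]
After 4 (rotate_left(0, 4, k=1)): [C, F, D, B, E, A]

Answer: [C, F, D, B, E, A]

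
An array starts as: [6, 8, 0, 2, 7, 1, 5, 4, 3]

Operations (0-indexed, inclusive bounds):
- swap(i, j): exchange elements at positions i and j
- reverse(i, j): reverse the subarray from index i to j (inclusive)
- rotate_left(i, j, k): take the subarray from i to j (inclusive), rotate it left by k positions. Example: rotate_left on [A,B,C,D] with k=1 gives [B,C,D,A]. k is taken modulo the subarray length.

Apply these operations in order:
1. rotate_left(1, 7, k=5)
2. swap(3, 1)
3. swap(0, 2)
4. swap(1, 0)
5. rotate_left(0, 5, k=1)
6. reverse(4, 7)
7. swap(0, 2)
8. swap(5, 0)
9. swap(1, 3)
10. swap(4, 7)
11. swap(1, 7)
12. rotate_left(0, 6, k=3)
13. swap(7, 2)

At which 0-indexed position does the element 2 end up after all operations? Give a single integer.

Answer: 1

Derivation:
After 1 (rotate_left(1, 7, k=5)): [6, 5, 4, 8, 0, 2, 7, 1, 3]
After 2 (swap(3, 1)): [6, 8, 4, 5, 0, 2, 7, 1, 3]
After 3 (swap(0, 2)): [4, 8, 6, 5, 0, 2, 7, 1, 3]
After 4 (swap(1, 0)): [8, 4, 6, 5, 0, 2, 7, 1, 3]
After 5 (rotate_left(0, 5, k=1)): [4, 6, 5, 0, 2, 8, 7, 1, 3]
After 6 (reverse(4, 7)): [4, 6, 5, 0, 1, 7, 8, 2, 3]
After 7 (swap(0, 2)): [5, 6, 4, 0, 1, 7, 8, 2, 3]
After 8 (swap(5, 0)): [7, 6, 4, 0, 1, 5, 8, 2, 3]
After 9 (swap(1, 3)): [7, 0, 4, 6, 1, 5, 8, 2, 3]
After 10 (swap(4, 7)): [7, 0, 4, 6, 2, 5, 8, 1, 3]
After 11 (swap(1, 7)): [7, 1, 4, 6, 2, 5, 8, 0, 3]
After 12 (rotate_left(0, 6, k=3)): [6, 2, 5, 8, 7, 1, 4, 0, 3]
After 13 (swap(7, 2)): [6, 2, 0, 8, 7, 1, 4, 5, 3]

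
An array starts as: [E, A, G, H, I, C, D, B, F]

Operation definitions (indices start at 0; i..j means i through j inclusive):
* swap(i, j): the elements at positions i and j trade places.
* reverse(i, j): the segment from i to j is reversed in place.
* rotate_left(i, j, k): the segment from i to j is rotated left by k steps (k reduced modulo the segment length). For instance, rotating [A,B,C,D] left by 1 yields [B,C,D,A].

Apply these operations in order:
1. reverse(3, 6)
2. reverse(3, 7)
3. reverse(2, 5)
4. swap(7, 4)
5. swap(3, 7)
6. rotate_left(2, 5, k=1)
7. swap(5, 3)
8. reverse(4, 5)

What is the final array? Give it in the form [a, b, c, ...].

After 1 (reverse(3, 6)): [E, A, G, D, C, I, H, B, F]
After 2 (reverse(3, 7)): [E, A, G, B, H, I, C, D, F]
After 3 (reverse(2, 5)): [E, A, I, H, B, G, C, D, F]
After 4 (swap(7, 4)): [E, A, I, H, D, G, C, B, F]
After 5 (swap(3, 7)): [E, A, I, B, D, G, C, H, F]
After 6 (rotate_left(2, 5, k=1)): [E, A, B, D, G, I, C, H, F]
After 7 (swap(5, 3)): [E, A, B, I, G, D, C, H, F]
After 8 (reverse(4, 5)): [E, A, B, I, D, G, C, H, F]

Answer: [E, A, B, I, D, G, C, H, F]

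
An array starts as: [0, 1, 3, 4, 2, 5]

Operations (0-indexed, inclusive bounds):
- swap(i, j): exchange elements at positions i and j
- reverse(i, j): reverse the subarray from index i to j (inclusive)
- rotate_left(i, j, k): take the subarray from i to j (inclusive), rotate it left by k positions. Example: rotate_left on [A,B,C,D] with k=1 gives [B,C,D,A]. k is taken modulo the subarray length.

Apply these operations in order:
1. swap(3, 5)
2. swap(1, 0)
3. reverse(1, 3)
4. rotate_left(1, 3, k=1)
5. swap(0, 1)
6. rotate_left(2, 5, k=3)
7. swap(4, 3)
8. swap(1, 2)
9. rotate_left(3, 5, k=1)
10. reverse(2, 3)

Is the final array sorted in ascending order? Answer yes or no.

After 1 (swap(3, 5)): [0, 1, 3, 5, 2, 4]
After 2 (swap(1, 0)): [1, 0, 3, 5, 2, 4]
After 3 (reverse(1, 3)): [1, 5, 3, 0, 2, 4]
After 4 (rotate_left(1, 3, k=1)): [1, 3, 0, 5, 2, 4]
After 5 (swap(0, 1)): [3, 1, 0, 5, 2, 4]
After 6 (rotate_left(2, 5, k=3)): [3, 1, 4, 0, 5, 2]
After 7 (swap(4, 3)): [3, 1, 4, 5, 0, 2]
After 8 (swap(1, 2)): [3, 4, 1, 5, 0, 2]
After 9 (rotate_left(3, 5, k=1)): [3, 4, 1, 0, 2, 5]
After 10 (reverse(2, 3)): [3, 4, 0, 1, 2, 5]

Answer: no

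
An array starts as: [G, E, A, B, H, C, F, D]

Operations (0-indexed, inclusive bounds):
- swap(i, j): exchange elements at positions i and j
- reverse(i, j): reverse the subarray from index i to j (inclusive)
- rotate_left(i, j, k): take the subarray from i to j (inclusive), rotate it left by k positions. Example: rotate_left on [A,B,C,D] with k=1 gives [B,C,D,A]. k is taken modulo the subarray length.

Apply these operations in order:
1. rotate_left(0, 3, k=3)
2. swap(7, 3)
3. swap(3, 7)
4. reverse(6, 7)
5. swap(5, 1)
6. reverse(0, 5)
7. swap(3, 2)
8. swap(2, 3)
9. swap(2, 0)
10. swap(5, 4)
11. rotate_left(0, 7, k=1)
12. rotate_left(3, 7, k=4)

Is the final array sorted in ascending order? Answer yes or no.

After 1 (rotate_left(0, 3, k=3)): [B, G, E, A, H, C, F, D]
After 2 (swap(7, 3)): [B, G, E, D, H, C, F, A]
After 3 (swap(3, 7)): [B, G, E, A, H, C, F, D]
After 4 (reverse(6, 7)): [B, G, E, A, H, C, D, F]
After 5 (swap(5, 1)): [B, C, E, A, H, G, D, F]
After 6 (reverse(0, 5)): [G, H, A, E, C, B, D, F]
After 7 (swap(3, 2)): [G, H, E, A, C, B, D, F]
After 8 (swap(2, 3)): [G, H, A, E, C, B, D, F]
After 9 (swap(2, 0)): [A, H, G, E, C, B, D, F]
After 10 (swap(5, 4)): [A, H, G, E, B, C, D, F]
After 11 (rotate_left(0, 7, k=1)): [H, G, E, B, C, D, F, A]
After 12 (rotate_left(3, 7, k=4)): [H, G, E, A, B, C, D, F]

Answer: no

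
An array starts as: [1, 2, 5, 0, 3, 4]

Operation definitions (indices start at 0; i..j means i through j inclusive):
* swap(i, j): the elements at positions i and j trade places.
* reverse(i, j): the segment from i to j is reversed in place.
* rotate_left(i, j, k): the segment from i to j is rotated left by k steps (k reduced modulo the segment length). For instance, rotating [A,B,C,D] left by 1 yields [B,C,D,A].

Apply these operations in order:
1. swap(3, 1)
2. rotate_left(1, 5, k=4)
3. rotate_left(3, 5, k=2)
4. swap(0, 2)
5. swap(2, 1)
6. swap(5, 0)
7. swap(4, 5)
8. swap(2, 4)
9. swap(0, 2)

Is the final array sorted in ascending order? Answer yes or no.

Answer: yes

Derivation:
After 1 (swap(3, 1)): [1, 0, 5, 2, 3, 4]
After 2 (rotate_left(1, 5, k=4)): [1, 4, 0, 5, 2, 3]
After 3 (rotate_left(3, 5, k=2)): [1, 4, 0, 3, 5, 2]
After 4 (swap(0, 2)): [0, 4, 1, 3, 5, 2]
After 5 (swap(2, 1)): [0, 1, 4, 3, 5, 2]
After 6 (swap(5, 0)): [2, 1, 4, 3, 5, 0]
After 7 (swap(4, 5)): [2, 1, 4, 3, 0, 5]
After 8 (swap(2, 4)): [2, 1, 0, 3, 4, 5]
After 9 (swap(0, 2)): [0, 1, 2, 3, 4, 5]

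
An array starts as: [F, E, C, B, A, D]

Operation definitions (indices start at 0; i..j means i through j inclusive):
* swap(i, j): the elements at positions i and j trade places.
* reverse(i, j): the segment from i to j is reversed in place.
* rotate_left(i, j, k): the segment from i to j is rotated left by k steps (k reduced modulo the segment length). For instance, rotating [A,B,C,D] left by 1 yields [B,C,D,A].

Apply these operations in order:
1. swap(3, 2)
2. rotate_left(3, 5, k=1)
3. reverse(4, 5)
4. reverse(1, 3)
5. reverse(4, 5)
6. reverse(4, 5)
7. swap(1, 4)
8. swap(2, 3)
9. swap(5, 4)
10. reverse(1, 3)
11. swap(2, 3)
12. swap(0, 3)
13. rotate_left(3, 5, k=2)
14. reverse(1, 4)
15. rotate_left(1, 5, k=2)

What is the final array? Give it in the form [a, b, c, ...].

After 1 (swap(3, 2)): [F, E, B, C, A, D]
After 2 (rotate_left(3, 5, k=1)): [F, E, B, A, D, C]
After 3 (reverse(4, 5)): [F, E, B, A, C, D]
After 4 (reverse(1, 3)): [F, A, B, E, C, D]
After 5 (reverse(4, 5)): [F, A, B, E, D, C]
After 6 (reverse(4, 5)): [F, A, B, E, C, D]
After 7 (swap(1, 4)): [F, C, B, E, A, D]
After 8 (swap(2, 3)): [F, C, E, B, A, D]
After 9 (swap(5, 4)): [F, C, E, B, D, A]
After 10 (reverse(1, 3)): [F, B, E, C, D, A]
After 11 (swap(2, 3)): [F, B, C, E, D, A]
After 12 (swap(0, 3)): [E, B, C, F, D, A]
After 13 (rotate_left(3, 5, k=2)): [E, B, C, A, F, D]
After 14 (reverse(1, 4)): [E, F, A, C, B, D]
After 15 (rotate_left(1, 5, k=2)): [E, C, B, D, F, A]

Answer: [E, C, B, D, F, A]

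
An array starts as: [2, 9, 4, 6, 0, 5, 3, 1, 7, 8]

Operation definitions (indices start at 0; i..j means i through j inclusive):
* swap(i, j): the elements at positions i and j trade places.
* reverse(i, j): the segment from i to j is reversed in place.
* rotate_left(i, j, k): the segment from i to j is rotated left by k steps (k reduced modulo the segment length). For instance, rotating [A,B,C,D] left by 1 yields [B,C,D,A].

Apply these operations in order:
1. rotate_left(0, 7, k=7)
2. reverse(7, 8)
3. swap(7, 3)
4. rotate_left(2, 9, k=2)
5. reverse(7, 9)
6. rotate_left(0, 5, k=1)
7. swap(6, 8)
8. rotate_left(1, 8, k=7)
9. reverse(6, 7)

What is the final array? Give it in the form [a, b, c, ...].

After 1 (rotate_left(0, 7, k=7)): [1, 2, 9, 4, 6, 0, 5, 3, 7, 8]
After 2 (reverse(7, 8)): [1, 2, 9, 4, 6, 0, 5, 7, 3, 8]
After 3 (swap(7, 3)): [1, 2, 9, 7, 6, 0, 5, 4, 3, 8]
After 4 (rotate_left(2, 9, k=2)): [1, 2, 6, 0, 5, 4, 3, 8, 9, 7]
After 5 (reverse(7, 9)): [1, 2, 6, 0, 5, 4, 3, 7, 9, 8]
After 6 (rotate_left(0, 5, k=1)): [2, 6, 0, 5, 4, 1, 3, 7, 9, 8]
After 7 (swap(6, 8)): [2, 6, 0, 5, 4, 1, 9, 7, 3, 8]
After 8 (rotate_left(1, 8, k=7)): [2, 3, 6, 0, 5, 4, 1, 9, 7, 8]
After 9 (reverse(6, 7)): [2, 3, 6, 0, 5, 4, 9, 1, 7, 8]

Answer: [2, 3, 6, 0, 5, 4, 9, 1, 7, 8]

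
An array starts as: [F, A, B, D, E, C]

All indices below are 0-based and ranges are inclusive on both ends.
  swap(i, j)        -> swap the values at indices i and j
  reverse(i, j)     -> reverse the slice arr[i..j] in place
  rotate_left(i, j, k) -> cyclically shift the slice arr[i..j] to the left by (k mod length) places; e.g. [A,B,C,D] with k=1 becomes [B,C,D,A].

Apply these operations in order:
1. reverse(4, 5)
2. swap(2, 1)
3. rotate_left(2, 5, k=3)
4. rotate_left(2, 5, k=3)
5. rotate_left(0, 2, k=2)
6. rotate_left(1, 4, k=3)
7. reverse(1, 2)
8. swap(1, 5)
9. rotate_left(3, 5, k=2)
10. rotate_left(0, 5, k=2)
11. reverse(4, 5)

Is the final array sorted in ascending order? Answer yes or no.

After 1 (reverse(4, 5)): [F, A, B, D, C, E]
After 2 (swap(2, 1)): [F, B, A, D, C, E]
After 3 (rotate_left(2, 5, k=3)): [F, B, E, A, D, C]
After 4 (rotate_left(2, 5, k=3)): [F, B, C, E, A, D]
After 5 (rotate_left(0, 2, k=2)): [C, F, B, E, A, D]
After 6 (rotate_left(1, 4, k=3)): [C, A, F, B, E, D]
After 7 (reverse(1, 2)): [C, F, A, B, E, D]
After 8 (swap(1, 5)): [C, D, A, B, E, F]
After 9 (rotate_left(3, 5, k=2)): [C, D, A, F, B, E]
After 10 (rotate_left(0, 5, k=2)): [A, F, B, E, C, D]
After 11 (reverse(4, 5)): [A, F, B, E, D, C]

Answer: no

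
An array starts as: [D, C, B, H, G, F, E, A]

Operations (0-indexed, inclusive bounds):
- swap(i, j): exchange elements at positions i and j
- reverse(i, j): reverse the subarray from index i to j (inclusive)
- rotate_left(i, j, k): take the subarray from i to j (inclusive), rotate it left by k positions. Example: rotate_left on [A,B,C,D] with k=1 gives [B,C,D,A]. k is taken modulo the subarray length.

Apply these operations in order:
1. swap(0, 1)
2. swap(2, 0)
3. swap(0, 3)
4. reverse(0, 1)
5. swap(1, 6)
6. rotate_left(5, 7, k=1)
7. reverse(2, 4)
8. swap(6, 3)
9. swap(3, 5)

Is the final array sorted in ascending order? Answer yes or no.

After 1 (swap(0, 1)): [C, D, B, H, G, F, E, A]
After 2 (swap(2, 0)): [B, D, C, H, G, F, E, A]
After 3 (swap(0, 3)): [H, D, C, B, G, F, E, A]
After 4 (reverse(0, 1)): [D, H, C, B, G, F, E, A]
After 5 (swap(1, 6)): [D, E, C, B, G, F, H, A]
After 6 (rotate_left(5, 7, k=1)): [D, E, C, B, G, H, A, F]
After 7 (reverse(2, 4)): [D, E, G, B, C, H, A, F]
After 8 (swap(6, 3)): [D, E, G, A, C, H, B, F]
After 9 (swap(3, 5)): [D, E, G, H, C, A, B, F]

Answer: no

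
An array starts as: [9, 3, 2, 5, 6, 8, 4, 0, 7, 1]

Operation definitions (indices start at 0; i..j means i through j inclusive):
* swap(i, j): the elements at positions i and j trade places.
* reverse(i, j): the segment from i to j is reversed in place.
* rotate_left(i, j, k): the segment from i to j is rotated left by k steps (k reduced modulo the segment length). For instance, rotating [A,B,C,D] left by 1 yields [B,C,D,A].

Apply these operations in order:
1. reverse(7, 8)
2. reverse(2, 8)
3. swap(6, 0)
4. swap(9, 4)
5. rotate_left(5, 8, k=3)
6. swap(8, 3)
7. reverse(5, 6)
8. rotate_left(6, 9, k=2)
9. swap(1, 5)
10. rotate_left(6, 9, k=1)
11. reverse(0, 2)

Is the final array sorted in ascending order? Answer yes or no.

Answer: no

Derivation:
After 1 (reverse(7, 8)): [9, 3, 2, 5, 6, 8, 4, 7, 0, 1]
After 2 (reverse(2, 8)): [9, 3, 0, 7, 4, 8, 6, 5, 2, 1]
After 3 (swap(6, 0)): [6, 3, 0, 7, 4, 8, 9, 5, 2, 1]
After 4 (swap(9, 4)): [6, 3, 0, 7, 1, 8, 9, 5, 2, 4]
After 5 (rotate_left(5, 8, k=3)): [6, 3, 0, 7, 1, 2, 8, 9, 5, 4]
After 6 (swap(8, 3)): [6, 3, 0, 5, 1, 2, 8, 9, 7, 4]
After 7 (reverse(5, 6)): [6, 3, 0, 5, 1, 8, 2, 9, 7, 4]
After 8 (rotate_left(6, 9, k=2)): [6, 3, 0, 5, 1, 8, 7, 4, 2, 9]
After 9 (swap(1, 5)): [6, 8, 0, 5, 1, 3, 7, 4, 2, 9]
After 10 (rotate_left(6, 9, k=1)): [6, 8, 0, 5, 1, 3, 4, 2, 9, 7]
After 11 (reverse(0, 2)): [0, 8, 6, 5, 1, 3, 4, 2, 9, 7]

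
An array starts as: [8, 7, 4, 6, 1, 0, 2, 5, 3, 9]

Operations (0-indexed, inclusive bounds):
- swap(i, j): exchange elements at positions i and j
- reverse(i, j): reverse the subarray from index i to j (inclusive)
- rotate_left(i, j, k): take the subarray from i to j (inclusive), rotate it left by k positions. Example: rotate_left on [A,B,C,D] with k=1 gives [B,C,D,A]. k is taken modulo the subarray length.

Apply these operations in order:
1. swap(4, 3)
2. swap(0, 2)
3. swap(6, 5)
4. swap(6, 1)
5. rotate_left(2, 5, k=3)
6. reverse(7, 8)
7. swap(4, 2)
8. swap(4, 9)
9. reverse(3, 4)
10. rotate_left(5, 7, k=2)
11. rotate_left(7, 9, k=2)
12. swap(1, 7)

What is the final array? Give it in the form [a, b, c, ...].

After 1 (swap(4, 3)): [8, 7, 4, 1, 6, 0, 2, 5, 3, 9]
After 2 (swap(0, 2)): [4, 7, 8, 1, 6, 0, 2, 5, 3, 9]
After 3 (swap(6, 5)): [4, 7, 8, 1, 6, 2, 0, 5, 3, 9]
After 4 (swap(6, 1)): [4, 0, 8, 1, 6, 2, 7, 5, 3, 9]
After 5 (rotate_left(2, 5, k=3)): [4, 0, 2, 8, 1, 6, 7, 5, 3, 9]
After 6 (reverse(7, 8)): [4, 0, 2, 8, 1, 6, 7, 3, 5, 9]
After 7 (swap(4, 2)): [4, 0, 1, 8, 2, 6, 7, 3, 5, 9]
After 8 (swap(4, 9)): [4, 0, 1, 8, 9, 6, 7, 3, 5, 2]
After 9 (reverse(3, 4)): [4, 0, 1, 9, 8, 6, 7, 3, 5, 2]
After 10 (rotate_left(5, 7, k=2)): [4, 0, 1, 9, 8, 3, 6, 7, 5, 2]
After 11 (rotate_left(7, 9, k=2)): [4, 0, 1, 9, 8, 3, 6, 2, 7, 5]
After 12 (swap(1, 7)): [4, 2, 1, 9, 8, 3, 6, 0, 7, 5]

Answer: [4, 2, 1, 9, 8, 3, 6, 0, 7, 5]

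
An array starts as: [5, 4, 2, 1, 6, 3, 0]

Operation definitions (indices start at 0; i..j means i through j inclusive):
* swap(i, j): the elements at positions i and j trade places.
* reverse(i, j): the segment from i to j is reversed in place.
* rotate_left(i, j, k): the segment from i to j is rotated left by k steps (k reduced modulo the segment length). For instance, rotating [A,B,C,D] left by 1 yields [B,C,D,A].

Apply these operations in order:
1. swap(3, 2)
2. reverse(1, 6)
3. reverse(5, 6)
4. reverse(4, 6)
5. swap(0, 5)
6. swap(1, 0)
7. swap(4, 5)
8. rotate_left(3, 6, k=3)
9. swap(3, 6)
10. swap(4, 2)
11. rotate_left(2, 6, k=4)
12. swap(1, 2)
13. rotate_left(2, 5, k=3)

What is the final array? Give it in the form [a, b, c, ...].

After 1 (swap(3, 2)): [5, 4, 1, 2, 6, 3, 0]
After 2 (reverse(1, 6)): [5, 0, 3, 6, 2, 1, 4]
After 3 (reverse(5, 6)): [5, 0, 3, 6, 2, 4, 1]
After 4 (reverse(4, 6)): [5, 0, 3, 6, 1, 4, 2]
After 5 (swap(0, 5)): [4, 0, 3, 6, 1, 5, 2]
After 6 (swap(1, 0)): [0, 4, 3, 6, 1, 5, 2]
After 7 (swap(4, 5)): [0, 4, 3, 6, 5, 1, 2]
After 8 (rotate_left(3, 6, k=3)): [0, 4, 3, 2, 6, 5, 1]
After 9 (swap(3, 6)): [0, 4, 3, 1, 6, 5, 2]
After 10 (swap(4, 2)): [0, 4, 6, 1, 3, 5, 2]
After 11 (rotate_left(2, 6, k=4)): [0, 4, 2, 6, 1, 3, 5]
After 12 (swap(1, 2)): [0, 2, 4, 6, 1, 3, 5]
After 13 (rotate_left(2, 5, k=3)): [0, 2, 3, 4, 6, 1, 5]

Answer: [0, 2, 3, 4, 6, 1, 5]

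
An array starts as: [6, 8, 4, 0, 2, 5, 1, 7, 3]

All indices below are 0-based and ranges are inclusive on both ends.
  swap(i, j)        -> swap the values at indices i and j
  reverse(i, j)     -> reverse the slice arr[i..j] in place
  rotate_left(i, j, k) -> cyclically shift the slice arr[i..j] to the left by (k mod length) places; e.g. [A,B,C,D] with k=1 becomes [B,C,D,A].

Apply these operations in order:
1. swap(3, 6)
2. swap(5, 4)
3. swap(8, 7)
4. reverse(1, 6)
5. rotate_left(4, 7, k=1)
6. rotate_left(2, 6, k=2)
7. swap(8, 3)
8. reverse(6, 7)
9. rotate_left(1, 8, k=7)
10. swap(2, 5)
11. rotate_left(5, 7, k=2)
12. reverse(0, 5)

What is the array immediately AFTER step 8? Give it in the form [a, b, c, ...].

After 1 (swap(3, 6)): [6, 8, 4, 1, 2, 5, 0, 7, 3]
After 2 (swap(5, 4)): [6, 8, 4, 1, 5, 2, 0, 7, 3]
After 3 (swap(8, 7)): [6, 8, 4, 1, 5, 2, 0, 3, 7]
After 4 (reverse(1, 6)): [6, 0, 2, 5, 1, 4, 8, 3, 7]
After 5 (rotate_left(4, 7, k=1)): [6, 0, 2, 5, 4, 8, 3, 1, 7]
After 6 (rotate_left(2, 6, k=2)): [6, 0, 4, 8, 3, 2, 5, 1, 7]
After 7 (swap(8, 3)): [6, 0, 4, 7, 3, 2, 5, 1, 8]
After 8 (reverse(6, 7)): [6, 0, 4, 7, 3, 2, 1, 5, 8]

Answer: [6, 0, 4, 7, 3, 2, 1, 5, 8]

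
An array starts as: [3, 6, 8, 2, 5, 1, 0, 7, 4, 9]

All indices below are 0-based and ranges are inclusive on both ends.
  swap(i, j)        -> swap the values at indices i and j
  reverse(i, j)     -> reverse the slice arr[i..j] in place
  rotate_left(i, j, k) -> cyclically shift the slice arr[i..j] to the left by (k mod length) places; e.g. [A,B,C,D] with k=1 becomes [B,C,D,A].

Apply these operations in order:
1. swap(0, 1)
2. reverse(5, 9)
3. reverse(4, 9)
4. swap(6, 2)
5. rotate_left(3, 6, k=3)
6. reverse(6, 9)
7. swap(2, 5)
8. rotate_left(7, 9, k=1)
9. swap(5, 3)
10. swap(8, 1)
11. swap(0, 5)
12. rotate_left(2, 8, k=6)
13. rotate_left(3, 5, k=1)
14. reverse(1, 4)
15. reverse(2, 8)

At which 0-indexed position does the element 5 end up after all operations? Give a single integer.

Answer: 3

Derivation:
After 1 (swap(0, 1)): [6, 3, 8, 2, 5, 1, 0, 7, 4, 9]
After 2 (reverse(5, 9)): [6, 3, 8, 2, 5, 9, 4, 7, 0, 1]
After 3 (reverse(4, 9)): [6, 3, 8, 2, 1, 0, 7, 4, 9, 5]
After 4 (swap(6, 2)): [6, 3, 7, 2, 1, 0, 8, 4, 9, 5]
After 5 (rotate_left(3, 6, k=3)): [6, 3, 7, 8, 2, 1, 0, 4, 9, 5]
After 6 (reverse(6, 9)): [6, 3, 7, 8, 2, 1, 5, 9, 4, 0]
After 7 (swap(2, 5)): [6, 3, 1, 8, 2, 7, 5, 9, 4, 0]
After 8 (rotate_left(7, 9, k=1)): [6, 3, 1, 8, 2, 7, 5, 4, 0, 9]
After 9 (swap(5, 3)): [6, 3, 1, 7, 2, 8, 5, 4, 0, 9]
After 10 (swap(8, 1)): [6, 0, 1, 7, 2, 8, 5, 4, 3, 9]
After 11 (swap(0, 5)): [8, 0, 1, 7, 2, 6, 5, 4, 3, 9]
After 12 (rotate_left(2, 8, k=6)): [8, 0, 3, 1, 7, 2, 6, 5, 4, 9]
After 13 (rotate_left(3, 5, k=1)): [8, 0, 3, 7, 2, 1, 6, 5, 4, 9]
After 14 (reverse(1, 4)): [8, 2, 7, 3, 0, 1, 6, 5, 4, 9]
After 15 (reverse(2, 8)): [8, 2, 4, 5, 6, 1, 0, 3, 7, 9]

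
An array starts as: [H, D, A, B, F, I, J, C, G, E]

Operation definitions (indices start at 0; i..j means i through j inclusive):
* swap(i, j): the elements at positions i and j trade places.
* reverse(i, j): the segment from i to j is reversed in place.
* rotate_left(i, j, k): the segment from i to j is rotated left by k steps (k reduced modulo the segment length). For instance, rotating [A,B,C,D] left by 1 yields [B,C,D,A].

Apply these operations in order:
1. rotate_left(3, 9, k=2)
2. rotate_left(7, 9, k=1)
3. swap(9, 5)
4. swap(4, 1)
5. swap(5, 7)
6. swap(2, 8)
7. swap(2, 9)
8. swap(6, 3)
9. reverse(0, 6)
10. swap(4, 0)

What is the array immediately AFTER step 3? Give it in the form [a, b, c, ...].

After 1 (rotate_left(3, 9, k=2)): [H, D, A, I, J, C, G, E, B, F]
After 2 (rotate_left(7, 9, k=1)): [H, D, A, I, J, C, G, B, F, E]
After 3 (swap(9, 5)): [H, D, A, I, J, E, G, B, F, C]

Answer: [H, D, A, I, J, E, G, B, F, C]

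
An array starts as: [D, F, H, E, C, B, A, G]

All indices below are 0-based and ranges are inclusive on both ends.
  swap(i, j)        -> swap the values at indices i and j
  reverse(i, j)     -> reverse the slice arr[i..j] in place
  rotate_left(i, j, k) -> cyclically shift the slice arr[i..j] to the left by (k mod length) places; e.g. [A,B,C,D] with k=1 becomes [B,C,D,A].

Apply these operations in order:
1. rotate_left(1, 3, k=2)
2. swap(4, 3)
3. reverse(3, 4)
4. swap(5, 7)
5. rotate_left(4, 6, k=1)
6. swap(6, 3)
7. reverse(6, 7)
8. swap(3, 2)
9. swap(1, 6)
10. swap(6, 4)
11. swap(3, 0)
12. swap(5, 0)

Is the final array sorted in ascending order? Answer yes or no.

Answer: yes

Derivation:
After 1 (rotate_left(1, 3, k=2)): [D, E, F, H, C, B, A, G]
After 2 (swap(4, 3)): [D, E, F, C, H, B, A, G]
After 3 (reverse(3, 4)): [D, E, F, H, C, B, A, G]
After 4 (swap(5, 7)): [D, E, F, H, C, G, A, B]
After 5 (rotate_left(4, 6, k=1)): [D, E, F, H, G, A, C, B]
After 6 (swap(6, 3)): [D, E, F, C, G, A, H, B]
After 7 (reverse(6, 7)): [D, E, F, C, G, A, B, H]
After 8 (swap(3, 2)): [D, E, C, F, G, A, B, H]
After 9 (swap(1, 6)): [D, B, C, F, G, A, E, H]
After 10 (swap(6, 4)): [D, B, C, F, E, A, G, H]
After 11 (swap(3, 0)): [F, B, C, D, E, A, G, H]
After 12 (swap(5, 0)): [A, B, C, D, E, F, G, H]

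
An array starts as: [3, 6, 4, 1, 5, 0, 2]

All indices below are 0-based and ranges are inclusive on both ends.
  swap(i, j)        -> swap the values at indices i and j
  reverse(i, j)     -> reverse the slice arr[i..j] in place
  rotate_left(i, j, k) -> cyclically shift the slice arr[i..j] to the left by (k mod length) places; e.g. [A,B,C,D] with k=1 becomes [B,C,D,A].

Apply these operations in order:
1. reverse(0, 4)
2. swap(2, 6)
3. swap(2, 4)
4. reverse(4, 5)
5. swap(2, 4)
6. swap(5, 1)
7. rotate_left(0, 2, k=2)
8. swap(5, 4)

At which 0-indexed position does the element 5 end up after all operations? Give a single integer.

After 1 (reverse(0, 4)): [5, 1, 4, 6, 3, 0, 2]
After 2 (swap(2, 6)): [5, 1, 2, 6, 3, 0, 4]
After 3 (swap(2, 4)): [5, 1, 3, 6, 2, 0, 4]
After 4 (reverse(4, 5)): [5, 1, 3, 6, 0, 2, 4]
After 5 (swap(2, 4)): [5, 1, 0, 6, 3, 2, 4]
After 6 (swap(5, 1)): [5, 2, 0, 6, 3, 1, 4]
After 7 (rotate_left(0, 2, k=2)): [0, 5, 2, 6, 3, 1, 4]
After 8 (swap(5, 4)): [0, 5, 2, 6, 1, 3, 4]

Answer: 1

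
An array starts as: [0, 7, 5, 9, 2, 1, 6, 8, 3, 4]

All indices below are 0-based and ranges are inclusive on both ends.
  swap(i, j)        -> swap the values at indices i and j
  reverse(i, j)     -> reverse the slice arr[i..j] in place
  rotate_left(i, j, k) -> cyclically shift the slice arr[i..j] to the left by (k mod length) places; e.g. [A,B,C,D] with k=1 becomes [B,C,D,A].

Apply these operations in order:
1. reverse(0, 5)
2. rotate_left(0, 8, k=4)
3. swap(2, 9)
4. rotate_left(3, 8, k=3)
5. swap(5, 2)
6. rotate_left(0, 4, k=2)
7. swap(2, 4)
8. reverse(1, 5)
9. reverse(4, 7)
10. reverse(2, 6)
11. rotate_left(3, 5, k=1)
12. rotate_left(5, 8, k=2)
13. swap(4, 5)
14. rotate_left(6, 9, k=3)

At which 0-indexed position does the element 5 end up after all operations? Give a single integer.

Answer: 0

Derivation:
After 1 (reverse(0, 5)): [1, 2, 9, 5, 7, 0, 6, 8, 3, 4]
After 2 (rotate_left(0, 8, k=4)): [7, 0, 6, 8, 3, 1, 2, 9, 5, 4]
After 3 (swap(2, 9)): [7, 0, 4, 8, 3, 1, 2, 9, 5, 6]
After 4 (rotate_left(3, 8, k=3)): [7, 0, 4, 2, 9, 5, 8, 3, 1, 6]
After 5 (swap(5, 2)): [7, 0, 5, 2, 9, 4, 8, 3, 1, 6]
After 6 (rotate_left(0, 4, k=2)): [5, 2, 9, 7, 0, 4, 8, 3, 1, 6]
After 7 (swap(2, 4)): [5, 2, 0, 7, 9, 4, 8, 3, 1, 6]
After 8 (reverse(1, 5)): [5, 4, 9, 7, 0, 2, 8, 3, 1, 6]
After 9 (reverse(4, 7)): [5, 4, 9, 7, 3, 8, 2, 0, 1, 6]
After 10 (reverse(2, 6)): [5, 4, 2, 8, 3, 7, 9, 0, 1, 6]
After 11 (rotate_left(3, 5, k=1)): [5, 4, 2, 3, 7, 8, 9, 0, 1, 6]
After 12 (rotate_left(5, 8, k=2)): [5, 4, 2, 3, 7, 0, 1, 8, 9, 6]
After 13 (swap(4, 5)): [5, 4, 2, 3, 0, 7, 1, 8, 9, 6]
After 14 (rotate_left(6, 9, k=3)): [5, 4, 2, 3, 0, 7, 6, 1, 8, 9]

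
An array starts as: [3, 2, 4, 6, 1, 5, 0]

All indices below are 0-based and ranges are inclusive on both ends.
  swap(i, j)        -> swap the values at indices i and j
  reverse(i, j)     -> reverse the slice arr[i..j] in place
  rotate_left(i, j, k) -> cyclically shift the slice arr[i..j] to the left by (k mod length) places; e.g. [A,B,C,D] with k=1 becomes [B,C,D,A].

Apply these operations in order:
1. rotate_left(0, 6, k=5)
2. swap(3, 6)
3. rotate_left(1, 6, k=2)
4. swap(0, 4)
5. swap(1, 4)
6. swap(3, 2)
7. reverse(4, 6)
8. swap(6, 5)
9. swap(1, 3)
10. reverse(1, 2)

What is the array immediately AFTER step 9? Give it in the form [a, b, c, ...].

Answer: [2, 4, 6, 5, 3, 1, 0]

Derivation:
After 1 (rotate_left(0, 6, k=5)): [5, 0, 3, 2, 4, 6, 1]
After 2 (swap(3, 6)): [5, 0, 3, 1, 4, 6, 2]
After 3 (rotate_left(1, 6, k=2)): [5, 1, 4, 6, 2, 0, 3]
After 4 (swap(0, 4)): [2, 1, 4, 6, 5, 0, 3]
After 5 (swap(1, 4)): [2, 5, 4, 6, 1, 0, 3]
After 6 (swap(3, 2)): [2, 5, 6, 4, 1, 0, 3]
After 7 (reverse(4, 6)): [2, 5, 6, 4, 3, 0, 1]
After 8 (swap(6, 5)): [2, 5, 6, 4, 3, 1, 0]
After 9 (swap(1, 3)): [2, 4, 6, 5, 3, 1, 0]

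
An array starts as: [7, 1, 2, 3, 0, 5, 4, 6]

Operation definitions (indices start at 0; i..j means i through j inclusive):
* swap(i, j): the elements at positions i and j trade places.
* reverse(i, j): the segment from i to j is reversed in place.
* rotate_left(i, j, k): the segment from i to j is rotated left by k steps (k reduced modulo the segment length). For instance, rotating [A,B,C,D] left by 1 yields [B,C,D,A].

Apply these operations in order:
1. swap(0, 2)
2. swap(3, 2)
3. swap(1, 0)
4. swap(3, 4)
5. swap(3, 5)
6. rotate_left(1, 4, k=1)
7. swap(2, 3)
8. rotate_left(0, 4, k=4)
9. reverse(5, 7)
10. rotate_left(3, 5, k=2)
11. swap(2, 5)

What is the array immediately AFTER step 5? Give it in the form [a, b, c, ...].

Answer: [1, 2, 3, 5, 7, 0, 4, 6]

Derivation:
After 1 (swap(0, 2)): [2, 1, 7, 3, 0, 5, 4, 6]
After 2 (swap(3, 2)): [2, 1, 3, 7, 0, 5, 4, 6]
After 3 (swap(1, 0)): [1, 2, 3, 7, 0, 5, 4, 6]
After 4 (swap(3, 4)): [1, 2, 3, 0, 7, 5, 4, 6]
After 5 (swap(3, 5)): [1, 2, 3, 5, 7, 0, 4, 6]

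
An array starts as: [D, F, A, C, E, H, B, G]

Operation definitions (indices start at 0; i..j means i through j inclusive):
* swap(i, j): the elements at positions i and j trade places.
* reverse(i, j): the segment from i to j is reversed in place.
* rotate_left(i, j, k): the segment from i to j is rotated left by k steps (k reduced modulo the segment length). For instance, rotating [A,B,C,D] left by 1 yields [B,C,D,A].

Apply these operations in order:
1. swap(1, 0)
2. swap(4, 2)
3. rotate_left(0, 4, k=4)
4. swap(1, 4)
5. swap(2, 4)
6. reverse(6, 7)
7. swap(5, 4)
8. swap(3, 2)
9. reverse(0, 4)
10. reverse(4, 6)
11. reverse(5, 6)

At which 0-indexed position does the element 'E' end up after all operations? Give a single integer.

After 1 (swap(1, 0)): [F, D, A, C, E, H, B, G]
After 2 (swap(4, 2)): [F, D, E, C, A, H, B, G]
After 3 (rotate_left(0, 4, k=4)): [A, F, D, E, C, H, B, G]
After 4 (swap(1, 4)): [A, C, D, E, F, H, B, G]
After 5 (swap(2, 4)): [A, C, F, E, D, H, B, G]
After 6 (reverse(6, 7)): [A, C, F, E, D, H, G, B]
After 7 (swap(5, 4)): [A, C, F, E, H, D, G, B]
After 8 (swap(3, 2)): [A, C, E, F, H, D, G, B]
After 9 (reverse(0, 4)): [H, F, E, C, A, D, G, B]
After 10 (reverse(4, 6)): [H, F, E, C, G, D, A, B]
After 11 (reverse(5, 6)): [H, F, E, C, G, A, D, B]

Answer: 2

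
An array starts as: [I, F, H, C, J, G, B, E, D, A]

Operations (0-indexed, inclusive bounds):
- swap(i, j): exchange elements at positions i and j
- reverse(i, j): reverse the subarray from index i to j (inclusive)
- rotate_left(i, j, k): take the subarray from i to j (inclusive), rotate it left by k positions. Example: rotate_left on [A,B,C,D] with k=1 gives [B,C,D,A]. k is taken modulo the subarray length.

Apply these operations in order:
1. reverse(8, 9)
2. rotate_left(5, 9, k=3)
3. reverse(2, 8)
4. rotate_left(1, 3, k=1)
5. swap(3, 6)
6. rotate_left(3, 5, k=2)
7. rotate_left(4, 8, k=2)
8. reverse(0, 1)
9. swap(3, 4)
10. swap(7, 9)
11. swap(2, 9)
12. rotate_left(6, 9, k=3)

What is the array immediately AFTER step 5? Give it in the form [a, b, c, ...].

Answer: [I, B, G, J, D, A, F, C, H, E]

Derivation:
After 1 (reverse(8, 9)): [I, F, H, C, J, G, B, E, A, D]
After 2 (rotate_left(5, 9, k=3)): [I, F, H, C, J, A, D, G, B, E]
After 3 (reverse(2, 8)): [I, F, B, G, D, A, J, C, H, E]
After 4 (rotate_left(1, 3, k=1)): [I, B, G, F, D, A, J, C, H, E]
After 5 (swap(3, 6)): [I, B, G, J, D, A, F, C, H, E]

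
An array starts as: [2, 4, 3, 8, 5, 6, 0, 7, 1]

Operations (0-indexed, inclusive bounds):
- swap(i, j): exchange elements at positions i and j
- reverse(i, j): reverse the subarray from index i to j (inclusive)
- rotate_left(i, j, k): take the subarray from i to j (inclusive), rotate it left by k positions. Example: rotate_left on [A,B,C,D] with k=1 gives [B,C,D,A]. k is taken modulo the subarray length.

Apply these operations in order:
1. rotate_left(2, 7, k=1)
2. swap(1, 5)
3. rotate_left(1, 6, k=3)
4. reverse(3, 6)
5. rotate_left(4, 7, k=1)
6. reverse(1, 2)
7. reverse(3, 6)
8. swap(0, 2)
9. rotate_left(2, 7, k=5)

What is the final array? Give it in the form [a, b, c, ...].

Answer: [6, 4, 8, 2, 3, 7, 0, 5, 1]

Derivation:
After 1 (rotate_left(2, 7, k=1)): [2, 4, 8, 5, 6, 0, 7, 3, 1]
After 2 (swap(1, 5)): [2, 0, 8, 5, 6, 4, 7, 3, 1]
After 3 (rotate_left(1, 6, k=3)): [2, 6, 4, 7, 0, 8, 5, 3, 1]
After 4 (reverse(3, 6)): [2, 6, 4, 5, 8, 0, 7, 3, 1]
After 5 (rotate_left(4, 7, k=1)): [2, 6, 4, 5, 0, 7, 3, 8, 1]
After 6 (reverse(1, 2)): [2, 4, 6, 5, 0, 7, 3, 8, 1]
After 7 (reverse(3, 6)): [2, 4, 6, 3, 7, 0, 5, 8, 1]
After 8 (swap(0, 2)): [6, 4, 2, 3, 7, 0, 5, 8, 1]
After 9 (rotate_left(2, 7, k=5)): [6, 4, 8, 2, 3, 7, 0, 5, 1]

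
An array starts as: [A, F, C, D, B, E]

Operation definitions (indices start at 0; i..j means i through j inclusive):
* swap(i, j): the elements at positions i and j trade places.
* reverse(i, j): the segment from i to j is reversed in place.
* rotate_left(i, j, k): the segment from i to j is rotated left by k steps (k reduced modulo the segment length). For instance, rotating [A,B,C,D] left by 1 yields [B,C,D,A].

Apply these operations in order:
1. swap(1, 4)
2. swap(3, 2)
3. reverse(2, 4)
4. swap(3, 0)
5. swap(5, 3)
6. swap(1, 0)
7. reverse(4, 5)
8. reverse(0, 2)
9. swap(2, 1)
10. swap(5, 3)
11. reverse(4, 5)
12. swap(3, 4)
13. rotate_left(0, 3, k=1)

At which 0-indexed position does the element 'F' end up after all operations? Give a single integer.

After 1 (swap(1, 4)): [A, B, C, D, F, E]
After 2 (swap(3, 2)): [A, B, D, C, F, E]
After 3 (reverse(2, 4)): [A, B, F, C, D, E]
After 4 (swap(3, 0)): [C, B, F, A, D, E]
After 5 (swap(5, 3)): [C, B, F, E, D, A]
After 6 (swap(1, 0)): [B, C, F, E, D, A]
After 7 (reverse(4, 5)): [B, C, F, E, A, D]
After 8 (reverse(0, 2)): [F, C, B, E, A, D]
After 9 (swap(2, 1)): [F, B, C, E, A, D]
After 10 (swap(5, 3)): [F, B, C, D, A, E]
After 11 (reverse(4, 5)): [F, B, C, D, E, A]
After 12 (swap(3, 4)): [F, B, C, E, D, A]
After 13 (rotate_left(0, 3, k=1)): [B, C, E, F, D, A]

Answer: 3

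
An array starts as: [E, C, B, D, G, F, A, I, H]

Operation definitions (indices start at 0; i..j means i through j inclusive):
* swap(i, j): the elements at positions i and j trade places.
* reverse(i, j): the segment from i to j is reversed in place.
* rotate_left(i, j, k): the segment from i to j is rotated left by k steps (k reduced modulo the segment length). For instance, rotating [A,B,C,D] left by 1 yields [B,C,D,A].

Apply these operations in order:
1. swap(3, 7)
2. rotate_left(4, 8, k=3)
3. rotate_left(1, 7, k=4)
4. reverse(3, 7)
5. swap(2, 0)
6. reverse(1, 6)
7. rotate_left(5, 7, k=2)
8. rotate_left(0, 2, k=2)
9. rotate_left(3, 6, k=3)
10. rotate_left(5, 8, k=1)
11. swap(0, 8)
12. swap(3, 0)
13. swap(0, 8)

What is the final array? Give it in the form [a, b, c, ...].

After 1 (swap(3, 7)): [E, C, B, I, G, F, A, D, H]
After 2 (rotate_left(4, 8, k=3)): [E, C, B, I, D, H, G, F, A]
After 3 (rotate_left(1, 7, k=4)): [E, H, G, F, C, B, I, D, A]
After 4 (reverse(3, 7)): [E, H, G, D, I, B, C, F, A]
After 5 (swap(2, 0)): [G, H, E, D, I, B, C, F, A]
After 6 (reverse(1, 6)): [G, C, B, I, D, E, H, F, A]
After 7 (rotate_left(5, 7, k=2)): [G, C, B, I, D, F, E, H, A]
After 8 (rotate_left(0, 2, k=2)): [B, G, C, I, D, F, E, H, A]
After 9 (rotate_left(3, 6, k=3)): [B, G, C, E, I, D, F, H, A]
After 10 (rotate_left(5, 8, k=1)): [B, G, C, E, I, F, H, A, D]
After 11 (swap(0, 8)): [D, G, C, E, I, F, H, A, B]
After 12 (swap(3, 0)): [E, G, C, D, I, F, H, A, B]
After 13 (swap(0, 8)): [B, G, C, D, I, F, H, A, E]

Answer: [B, G, C, D, I, F, H, A, E]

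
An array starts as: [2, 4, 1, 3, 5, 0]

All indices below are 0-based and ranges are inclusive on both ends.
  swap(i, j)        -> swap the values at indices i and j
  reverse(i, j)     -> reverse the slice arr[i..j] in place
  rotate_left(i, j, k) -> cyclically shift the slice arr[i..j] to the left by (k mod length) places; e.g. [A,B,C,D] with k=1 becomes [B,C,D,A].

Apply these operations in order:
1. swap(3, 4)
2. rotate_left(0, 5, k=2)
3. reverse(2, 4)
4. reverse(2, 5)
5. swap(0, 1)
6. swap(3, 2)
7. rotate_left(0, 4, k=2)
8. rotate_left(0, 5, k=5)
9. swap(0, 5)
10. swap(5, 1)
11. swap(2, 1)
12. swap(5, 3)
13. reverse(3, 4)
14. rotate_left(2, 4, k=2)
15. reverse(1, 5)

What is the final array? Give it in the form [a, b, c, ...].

Answer: [1, 0, 5, 2, 3, 4]

Derivation:
After 1 (swap(3, 4)): [2, 4, 1, 5, 3, 0]
After 2 (rotate_left(0, 5, k=2)): [1, 5, 3, 0, 2, 4]
After 3 (reverse(2, 4)): [1, 5, 2, 0, 3, 4]
After 4 (reverse(2, 5)): [1, 5, 4, 3, 0, 2]
After 5 (swap(0, 1)): [5, 1, 4, 3, 0, 2]
After 6 (swap(3, 2)): [5, 1, 3, 4, 0, 2]
After 7 (rotate_left(0, 4, k=2)): [3, 4, 0, 5, 1, 2]
After 8 (rotate_left(0, 5, k=5)): [2, 3, 4, 0, 5, 1]
After 9 (swap(0, 5)): [1, 3, 4, 0, 5, 2]
After 10 (swap(5, 1)): [1, 2, 4, 0, 5, 3]
After 11 (swap(2, 1)): [1, 4, 2, 0, 5, 3]
After 12 (swap(5, 3)): [1, 4, 2, 3, 5, 0]
After 13 (reverse(3, 4)): [1, 4, 2, 5, 3, 0]
After 14 (rotate_left(2, 4, k=2)): [1, 4, 3, 2, 5, 0]
After 15 (reverse(1, 5)): [1, 0, 5, 2, 3, 4]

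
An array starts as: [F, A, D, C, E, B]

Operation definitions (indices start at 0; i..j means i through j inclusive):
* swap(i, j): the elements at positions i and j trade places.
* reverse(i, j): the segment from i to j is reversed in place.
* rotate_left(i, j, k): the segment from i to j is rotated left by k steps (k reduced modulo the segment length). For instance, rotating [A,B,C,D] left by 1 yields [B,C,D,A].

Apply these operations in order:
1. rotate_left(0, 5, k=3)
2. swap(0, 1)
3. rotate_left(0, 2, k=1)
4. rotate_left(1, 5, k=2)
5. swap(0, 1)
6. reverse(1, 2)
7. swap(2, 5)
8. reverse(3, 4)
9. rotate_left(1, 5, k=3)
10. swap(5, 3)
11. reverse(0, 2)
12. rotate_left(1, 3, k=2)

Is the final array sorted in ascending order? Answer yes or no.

Answer: no

Derivation:
After 1 (rotate_left(0, 5, k=3)): [C, E, B, F, A, D]
After 2 (swap(0, 1)): [E, C, B, F, A, D]
After 3 (rotate_left(0, 2, k=1)): [C, B, E, F, A, D]
After 4 (rotate_left(1, 5, k=2)): [C, F, A, D, B, E]
After 5 (swap(0, 1)): [F, C, A, D, B, E]
After 6 (reverse(1, 2)): [F, A, C, D, B, E]
After 7 (swap(2, 5)): [F, A, E, D, B, C]
After 8 (reverse(3, 4)): [F, A, E, B, D, C]
After 9 (rotate_left(1, 5, k=3)): [F, D, C, A, E, B]
After 10 (swap(5, 3)): [F, D, C, B, E, A]
After 11 (reverse(0, 2)): [C, D, F, B, E, A]
After 12 (rotate_left(1, 3, k=2)): [C, B, D, F, E, A]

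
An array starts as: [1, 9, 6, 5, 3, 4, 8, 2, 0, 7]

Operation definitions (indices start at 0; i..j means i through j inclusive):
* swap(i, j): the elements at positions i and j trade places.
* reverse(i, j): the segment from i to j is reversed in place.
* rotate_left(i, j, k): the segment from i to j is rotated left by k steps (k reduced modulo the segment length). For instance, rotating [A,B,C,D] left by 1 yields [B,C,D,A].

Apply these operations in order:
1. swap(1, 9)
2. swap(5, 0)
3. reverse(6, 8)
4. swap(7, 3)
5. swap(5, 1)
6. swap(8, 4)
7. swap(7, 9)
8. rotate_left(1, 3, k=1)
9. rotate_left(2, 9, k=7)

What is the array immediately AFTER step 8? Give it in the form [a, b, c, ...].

Answer: [4, 6, 2, 1, 8, 7, 0, 9, 3, 5]

Derivation:
After 1 (swap(1, 9)): [1, 7, 6, 5, 3, 4, 8, 2, 0, 9]
After 2 (swap(5, 0)): [4, 7, 6, 5, 3, 1, 8, 2, 0, 9]
After 3 (reverse(6, 8)): [4, 7, 6, 5, 3, 1, 0, 2, 8, 9]
After 4 (swap(7, 3)): [4, 7, 6, 2, 3, 1, 0, 5, 8, 9]
After 5 (swap(5, 1)): [4, 1, 6, 2, 3, 7, 0, 5, 8, 9]
After 6 (swap(8, 4)): [4, 1, 6, 2, 8, 7, 0, 5, 3, 9]
After 7 (swap(7, 9)): [4, 1, 6, 2, 8, 7, 0, 9, 3, 5]
After 8 (rotate_left(1, 3, k=1)): [4, 6, 2, 1, 8, 7, 0, 9, 3, 5]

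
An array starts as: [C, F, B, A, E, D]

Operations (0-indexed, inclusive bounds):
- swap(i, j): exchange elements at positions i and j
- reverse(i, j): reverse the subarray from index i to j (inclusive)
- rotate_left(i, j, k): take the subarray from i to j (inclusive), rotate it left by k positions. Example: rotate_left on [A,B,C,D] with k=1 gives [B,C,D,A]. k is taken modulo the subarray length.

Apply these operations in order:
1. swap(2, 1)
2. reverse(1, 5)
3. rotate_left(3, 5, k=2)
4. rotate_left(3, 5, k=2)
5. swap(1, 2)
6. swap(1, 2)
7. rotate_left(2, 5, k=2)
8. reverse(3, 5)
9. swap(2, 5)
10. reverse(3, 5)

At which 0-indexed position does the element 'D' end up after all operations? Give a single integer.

After 1 (swap(2, 1)): [C, B, F, A, E, D]
After 2 (reverse(1, 5)): [C, D, E, A, F, B]
After 3 (rotate_left(3, 5, k=2)): [C, D, E, B, A, F]
After 4 (rotate_left(3, 5, k=2)): [C, D, E, F, B, A]
After 5 (swap(1, 2)): [C, E, D, F, B, A]
After 6 (swap(1, 2)): [C, D, E, F, B, A]
After 7 (rotate_left(2, 5, k=2)): [C, D, B, A, E, F]
After 8 (reverse(3, 5)): [C, D, B, F, E, A]
After 9 (swap(2, 5)): [C, D, A, F, E, B]
After 10 (reverse(3, 5)): [C, D, A, B, E, F]

Answer: 1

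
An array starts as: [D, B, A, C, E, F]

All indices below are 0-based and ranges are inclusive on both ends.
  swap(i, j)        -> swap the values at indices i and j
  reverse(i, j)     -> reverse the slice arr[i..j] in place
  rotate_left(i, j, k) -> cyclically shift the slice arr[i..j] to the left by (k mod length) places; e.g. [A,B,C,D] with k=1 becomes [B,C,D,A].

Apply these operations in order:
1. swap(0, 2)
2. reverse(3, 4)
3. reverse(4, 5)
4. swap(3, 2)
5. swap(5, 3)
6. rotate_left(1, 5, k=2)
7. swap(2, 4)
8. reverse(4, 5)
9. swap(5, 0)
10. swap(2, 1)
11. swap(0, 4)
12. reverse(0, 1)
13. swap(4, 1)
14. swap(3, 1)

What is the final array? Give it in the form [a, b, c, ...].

After 1 (swap(0, 2)): [A, B, D, C, E, F]
After 2 (reverse(3, 4)): [A, B, D, E, C, F]
After 3 (reverse(4, 5)): [A, B, D, E, F, C]
After 4 (swap(3, 2)): [A, B, E, D, F, C]
After 5 (swap(5, 3)): [A, B, E, C, F, D]
After 6 (rotate_left(1, 5, k=2)): [A, C, F, D, B, E]
After 7 (swap(2, 4)): [A, C, B, D, F, E]
After 8 (reverse(4, 5)): [A, C, B, D, E, F]
After 9 (swap(5, 0)): [F, C, B, D, E, A]
After 10 (swap(2, 1)): [F, B, C, D, E, A]
After 11 (swap(0, 4)): [E, B, C, D, F, A]
After 12 (reverse(0, 1)): [B, E, C, D, F, A]
After 13 (swap(4, 1)): [B, F, C, D, E, A]
After 14 (swap(3, 1)): [B, D, C, F, E, A]

Answer: [B, D, C, F, E, A]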